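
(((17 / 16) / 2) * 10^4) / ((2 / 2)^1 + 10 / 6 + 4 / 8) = 31875 / 19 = 1677.63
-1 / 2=-0.50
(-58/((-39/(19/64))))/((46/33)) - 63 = -1199507/19136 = -62.68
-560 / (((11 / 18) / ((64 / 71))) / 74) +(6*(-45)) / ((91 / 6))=-4345503300 / 71071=-61143.13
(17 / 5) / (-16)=-0.21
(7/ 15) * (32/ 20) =56/ 75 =0.75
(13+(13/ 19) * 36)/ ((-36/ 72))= -1430/ 19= -75.26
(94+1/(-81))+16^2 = 28349/81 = 349.99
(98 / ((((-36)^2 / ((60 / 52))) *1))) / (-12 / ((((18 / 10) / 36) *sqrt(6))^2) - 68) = -35 / 348192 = -0.00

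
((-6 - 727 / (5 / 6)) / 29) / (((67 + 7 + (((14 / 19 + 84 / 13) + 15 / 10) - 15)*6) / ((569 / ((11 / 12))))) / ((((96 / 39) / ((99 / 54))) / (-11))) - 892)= 109398325248 / 3223396263265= 0.03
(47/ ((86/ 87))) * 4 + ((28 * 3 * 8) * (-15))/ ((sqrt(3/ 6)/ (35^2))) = 8178/ 43 -12348000 * sqrt(2) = -17462518.88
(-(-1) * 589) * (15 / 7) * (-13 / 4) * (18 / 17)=-1033695 / 238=-4343.26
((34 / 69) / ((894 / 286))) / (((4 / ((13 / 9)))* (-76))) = -31603 / 42193224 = -0.00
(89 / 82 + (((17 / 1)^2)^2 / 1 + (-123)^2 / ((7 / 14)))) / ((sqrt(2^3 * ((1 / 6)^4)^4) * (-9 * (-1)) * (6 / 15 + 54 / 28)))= 15235462912320 * sqrt(2) / 6683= 3224030866.32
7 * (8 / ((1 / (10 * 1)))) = 560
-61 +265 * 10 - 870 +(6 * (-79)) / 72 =20549 / 12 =1712.42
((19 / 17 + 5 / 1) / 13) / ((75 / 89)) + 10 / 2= 7087 / 1275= 5.56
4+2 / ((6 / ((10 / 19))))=4.18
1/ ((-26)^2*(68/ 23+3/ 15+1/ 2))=115/ 284258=0.00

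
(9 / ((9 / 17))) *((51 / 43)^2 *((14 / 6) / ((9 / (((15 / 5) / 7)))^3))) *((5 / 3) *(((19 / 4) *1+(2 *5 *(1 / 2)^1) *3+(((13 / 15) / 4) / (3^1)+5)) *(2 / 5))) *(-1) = -10975642 / 110080215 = -0.10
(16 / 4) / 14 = 2 / 7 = 0.29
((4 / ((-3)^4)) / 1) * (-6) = -8 / 27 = -0.30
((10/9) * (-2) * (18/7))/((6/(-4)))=80/21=3.81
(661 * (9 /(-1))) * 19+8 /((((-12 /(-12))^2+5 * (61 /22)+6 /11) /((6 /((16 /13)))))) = -12772217 /113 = -113028.47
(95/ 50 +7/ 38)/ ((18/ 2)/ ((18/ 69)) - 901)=-396/ 164635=-0.00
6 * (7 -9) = -12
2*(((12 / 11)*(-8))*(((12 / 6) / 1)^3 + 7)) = -2880 / 11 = -261.82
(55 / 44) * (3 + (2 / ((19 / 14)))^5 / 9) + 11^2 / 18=1019541163 / 89139564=11.44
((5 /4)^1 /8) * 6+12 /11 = 357 /176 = 2.03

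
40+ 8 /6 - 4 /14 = 862 /21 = 41.05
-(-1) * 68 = 68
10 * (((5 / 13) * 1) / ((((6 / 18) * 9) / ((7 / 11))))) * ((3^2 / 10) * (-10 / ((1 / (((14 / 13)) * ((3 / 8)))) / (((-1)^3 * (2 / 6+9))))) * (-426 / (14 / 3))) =-4696650 / 1859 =-2526.44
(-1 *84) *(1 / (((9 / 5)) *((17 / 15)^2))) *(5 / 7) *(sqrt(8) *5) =-75000 *sqrt(2) / 289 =-367.01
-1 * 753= -753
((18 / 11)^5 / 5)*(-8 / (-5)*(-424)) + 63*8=-4380172056 / 4026275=-1087.90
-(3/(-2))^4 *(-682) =27621/8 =3452.62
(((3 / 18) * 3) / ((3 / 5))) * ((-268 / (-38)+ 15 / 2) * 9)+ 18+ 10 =10423 / 76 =137.14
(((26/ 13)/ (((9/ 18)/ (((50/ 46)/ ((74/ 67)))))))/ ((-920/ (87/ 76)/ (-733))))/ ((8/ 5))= 106816425/ 47601536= 2.24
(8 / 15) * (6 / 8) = 2 / 5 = 0.40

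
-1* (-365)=365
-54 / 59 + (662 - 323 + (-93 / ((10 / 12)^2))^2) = 673804011 / 36875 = 18272.65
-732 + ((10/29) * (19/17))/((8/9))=-1442649/1972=-731.57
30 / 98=15 / 49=0.31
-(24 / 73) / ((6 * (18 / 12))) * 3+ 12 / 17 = 740 / 1241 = 0.60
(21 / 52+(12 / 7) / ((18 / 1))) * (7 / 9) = 545 / 1404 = 0.39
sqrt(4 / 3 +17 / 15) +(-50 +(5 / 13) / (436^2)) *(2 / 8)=-10.93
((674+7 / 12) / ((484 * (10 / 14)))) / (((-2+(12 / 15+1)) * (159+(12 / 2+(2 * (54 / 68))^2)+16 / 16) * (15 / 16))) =-3275237 / 53037567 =-0.06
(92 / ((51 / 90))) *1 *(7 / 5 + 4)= 14904 / 17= 876.71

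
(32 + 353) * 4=1540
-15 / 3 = -5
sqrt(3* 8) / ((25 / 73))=146* sqrt(6) / 25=14.31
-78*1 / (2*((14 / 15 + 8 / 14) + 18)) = -4095 / 2048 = -2.00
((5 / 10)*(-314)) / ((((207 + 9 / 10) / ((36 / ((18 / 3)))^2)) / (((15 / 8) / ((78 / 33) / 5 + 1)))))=-19625 / 567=-34.61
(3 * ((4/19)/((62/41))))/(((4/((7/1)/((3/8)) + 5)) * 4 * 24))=2911/113088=0.03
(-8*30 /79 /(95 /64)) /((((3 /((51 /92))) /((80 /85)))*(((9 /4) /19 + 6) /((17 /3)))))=-278528 /844905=-0.33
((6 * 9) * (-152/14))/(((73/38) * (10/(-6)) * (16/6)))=175446/2555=68.67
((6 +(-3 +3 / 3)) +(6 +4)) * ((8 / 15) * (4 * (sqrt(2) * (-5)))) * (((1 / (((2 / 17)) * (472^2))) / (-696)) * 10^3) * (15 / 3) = 0.06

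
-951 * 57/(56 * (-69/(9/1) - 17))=39.24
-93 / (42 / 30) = -465 / 7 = -66.43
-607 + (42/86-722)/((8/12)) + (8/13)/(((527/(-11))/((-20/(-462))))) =-20901154147/12372906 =-1689.27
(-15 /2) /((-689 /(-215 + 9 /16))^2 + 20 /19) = -1118317295 /1696318776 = -0.66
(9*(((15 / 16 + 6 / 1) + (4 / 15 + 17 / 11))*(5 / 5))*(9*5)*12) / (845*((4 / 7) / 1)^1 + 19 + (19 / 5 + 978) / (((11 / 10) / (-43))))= -13097133 / 11666300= -1.12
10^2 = 100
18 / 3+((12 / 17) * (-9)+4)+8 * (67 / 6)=4742 / 51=92.98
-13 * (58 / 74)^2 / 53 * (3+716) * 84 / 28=-23582481 / 72557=-325.02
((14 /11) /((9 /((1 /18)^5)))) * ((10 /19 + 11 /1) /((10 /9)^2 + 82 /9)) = 511 /6128568864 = 0.00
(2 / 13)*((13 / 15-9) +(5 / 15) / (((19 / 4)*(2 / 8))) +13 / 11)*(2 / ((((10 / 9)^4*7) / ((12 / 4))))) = -137210193 / 237737500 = -0.58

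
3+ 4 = 7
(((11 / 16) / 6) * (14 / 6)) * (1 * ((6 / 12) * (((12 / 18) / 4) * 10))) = 385 / 1728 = 0.22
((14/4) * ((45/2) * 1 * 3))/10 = 189/8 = 23.62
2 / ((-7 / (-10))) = 20 / 7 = 2.86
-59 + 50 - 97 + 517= 411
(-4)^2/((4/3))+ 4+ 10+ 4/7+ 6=32.57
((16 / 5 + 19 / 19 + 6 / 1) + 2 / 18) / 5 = 464 / 225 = 2.06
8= 8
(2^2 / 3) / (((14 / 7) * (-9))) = -2 / 27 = -0.07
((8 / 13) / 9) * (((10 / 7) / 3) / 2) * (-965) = -38600 / 2457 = -15.71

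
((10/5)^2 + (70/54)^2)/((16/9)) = 3.20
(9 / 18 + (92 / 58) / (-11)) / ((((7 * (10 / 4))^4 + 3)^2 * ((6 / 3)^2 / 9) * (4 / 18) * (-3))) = -98064 / 718394205484351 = -0.00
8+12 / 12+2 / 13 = 119 / 13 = 9.15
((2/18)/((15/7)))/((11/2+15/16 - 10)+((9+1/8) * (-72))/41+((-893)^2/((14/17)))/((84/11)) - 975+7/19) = 4275152/10373038259445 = 0.00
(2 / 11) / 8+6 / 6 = 45 / 44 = 1.02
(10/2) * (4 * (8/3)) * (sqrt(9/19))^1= 160 * sqrt(19)/19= 36.71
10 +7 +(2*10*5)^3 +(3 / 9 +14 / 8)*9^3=1001535.75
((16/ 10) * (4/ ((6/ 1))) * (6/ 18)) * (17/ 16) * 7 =2.64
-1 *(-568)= 568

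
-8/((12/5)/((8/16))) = -5/3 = -1.67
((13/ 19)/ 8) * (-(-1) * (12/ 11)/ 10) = 39/ 4180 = 0.01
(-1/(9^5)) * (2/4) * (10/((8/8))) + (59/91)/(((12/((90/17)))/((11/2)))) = 574811075/365395212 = 1.57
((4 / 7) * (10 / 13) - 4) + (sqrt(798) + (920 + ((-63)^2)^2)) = 15753905.69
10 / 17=0.59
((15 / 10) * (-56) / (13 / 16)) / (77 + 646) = -448 / 3133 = -0.14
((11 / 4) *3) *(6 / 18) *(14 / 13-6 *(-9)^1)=1969 / 13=151.46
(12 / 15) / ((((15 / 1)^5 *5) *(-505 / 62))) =-248 / 9587109375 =-0.00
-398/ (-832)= 199/ 416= 0.48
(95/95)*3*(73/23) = 219/23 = 9.52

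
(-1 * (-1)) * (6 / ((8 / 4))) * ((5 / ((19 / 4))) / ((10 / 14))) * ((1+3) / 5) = 336 / 95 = 3.54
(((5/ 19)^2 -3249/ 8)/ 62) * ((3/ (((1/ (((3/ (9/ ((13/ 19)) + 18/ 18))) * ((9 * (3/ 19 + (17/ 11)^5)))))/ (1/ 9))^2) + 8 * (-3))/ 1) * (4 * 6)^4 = 2993165431857412442697024/ 104785924454234551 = 28564575.32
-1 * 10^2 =-100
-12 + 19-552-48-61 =-654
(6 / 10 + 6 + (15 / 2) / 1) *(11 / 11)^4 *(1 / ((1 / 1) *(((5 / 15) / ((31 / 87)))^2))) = 135501 / 8410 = 16.11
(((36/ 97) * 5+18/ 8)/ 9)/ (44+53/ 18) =1593/ 163930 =0.01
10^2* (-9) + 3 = -897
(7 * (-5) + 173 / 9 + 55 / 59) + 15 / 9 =-6998 / 531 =-13.18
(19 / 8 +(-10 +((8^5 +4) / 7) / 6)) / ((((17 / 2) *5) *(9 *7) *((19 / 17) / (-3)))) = -14423 / 18620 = -0.77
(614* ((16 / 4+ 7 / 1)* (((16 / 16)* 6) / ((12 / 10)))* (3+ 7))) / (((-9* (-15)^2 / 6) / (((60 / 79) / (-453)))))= 540320 / 322083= 1.68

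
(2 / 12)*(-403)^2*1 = 27068.17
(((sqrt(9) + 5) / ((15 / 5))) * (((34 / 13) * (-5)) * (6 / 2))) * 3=-4080 / 13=-313.85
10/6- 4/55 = 263/165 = 1.59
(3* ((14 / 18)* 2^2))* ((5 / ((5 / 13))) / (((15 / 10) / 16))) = 11648 / 9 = 1294.22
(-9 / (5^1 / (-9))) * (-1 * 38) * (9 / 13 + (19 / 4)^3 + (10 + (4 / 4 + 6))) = -159882093 / 2080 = -76866.39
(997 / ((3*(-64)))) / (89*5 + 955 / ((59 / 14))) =-58823 / 7608000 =-0.01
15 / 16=0.94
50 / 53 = 0.94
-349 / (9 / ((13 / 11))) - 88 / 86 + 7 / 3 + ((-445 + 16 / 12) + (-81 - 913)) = -6309661 / 4257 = -1482.18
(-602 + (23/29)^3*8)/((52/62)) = -226065051/317057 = -713.01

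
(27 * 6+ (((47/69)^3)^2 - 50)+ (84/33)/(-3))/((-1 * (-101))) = 1.10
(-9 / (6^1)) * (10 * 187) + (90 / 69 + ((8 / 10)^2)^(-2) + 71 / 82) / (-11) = -7449757119 / 2655488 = -2805.42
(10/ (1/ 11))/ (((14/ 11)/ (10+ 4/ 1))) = 1210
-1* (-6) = 6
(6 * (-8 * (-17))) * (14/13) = 11424/13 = 878.77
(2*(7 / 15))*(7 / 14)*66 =154 / 5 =30.80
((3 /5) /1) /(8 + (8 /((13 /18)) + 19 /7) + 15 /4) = 364 /15495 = 0.02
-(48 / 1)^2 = -2304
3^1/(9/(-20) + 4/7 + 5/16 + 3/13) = 7280/1613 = 4.51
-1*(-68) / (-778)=-34 / 389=-0.09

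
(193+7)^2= 40000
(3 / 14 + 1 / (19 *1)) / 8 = 71 / 2128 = 0.03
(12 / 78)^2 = 4 / 169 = 0.02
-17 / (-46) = 0.37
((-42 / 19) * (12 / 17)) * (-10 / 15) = 336 / 323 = 1.04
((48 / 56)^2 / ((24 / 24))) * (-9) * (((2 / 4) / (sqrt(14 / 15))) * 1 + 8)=-56.32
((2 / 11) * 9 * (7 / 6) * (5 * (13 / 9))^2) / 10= 5915 / 594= 9.96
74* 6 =444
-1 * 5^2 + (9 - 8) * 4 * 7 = 3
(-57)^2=3249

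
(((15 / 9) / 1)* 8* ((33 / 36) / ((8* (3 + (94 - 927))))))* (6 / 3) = -11 / 2988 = -0.00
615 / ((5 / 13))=1599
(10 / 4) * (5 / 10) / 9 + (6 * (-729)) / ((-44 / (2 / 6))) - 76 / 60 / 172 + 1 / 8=5686141 / 170280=33.39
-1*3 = -3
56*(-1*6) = -336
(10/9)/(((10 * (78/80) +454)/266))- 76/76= -173/477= -0.36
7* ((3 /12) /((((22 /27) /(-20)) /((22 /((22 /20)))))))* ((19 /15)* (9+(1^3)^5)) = -119700 /11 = -10881.82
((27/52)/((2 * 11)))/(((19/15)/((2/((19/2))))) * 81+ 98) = 135/3348202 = 0.00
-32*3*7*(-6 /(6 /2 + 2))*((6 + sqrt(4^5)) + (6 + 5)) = 197568 /5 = 39513.60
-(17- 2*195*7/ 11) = 2543/ 11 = 231.18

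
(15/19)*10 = 150/19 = 7.89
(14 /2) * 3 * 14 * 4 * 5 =5880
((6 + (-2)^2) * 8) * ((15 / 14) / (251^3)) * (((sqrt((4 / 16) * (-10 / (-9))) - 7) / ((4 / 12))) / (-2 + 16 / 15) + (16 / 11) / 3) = 151700 / 1217620327 - 2250 * sqrt(10) / 774849299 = 0.00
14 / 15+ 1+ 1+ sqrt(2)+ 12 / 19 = sqrt(2)+ 1016 / 285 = 4.98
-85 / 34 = -5 / 2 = -2.50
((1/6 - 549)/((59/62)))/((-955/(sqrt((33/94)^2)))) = 1122913/5296430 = 0.21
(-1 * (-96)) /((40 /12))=144 /5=28.80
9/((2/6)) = 27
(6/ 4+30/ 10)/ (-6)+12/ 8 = 3/ 4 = 0.75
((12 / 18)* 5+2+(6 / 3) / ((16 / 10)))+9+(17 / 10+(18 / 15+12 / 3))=1349 / 60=22.48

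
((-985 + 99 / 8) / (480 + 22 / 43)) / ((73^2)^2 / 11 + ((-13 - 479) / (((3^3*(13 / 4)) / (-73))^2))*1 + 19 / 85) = -0.00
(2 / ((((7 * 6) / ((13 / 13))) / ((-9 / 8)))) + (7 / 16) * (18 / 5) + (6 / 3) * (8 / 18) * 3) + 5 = 3859 / 420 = 9.19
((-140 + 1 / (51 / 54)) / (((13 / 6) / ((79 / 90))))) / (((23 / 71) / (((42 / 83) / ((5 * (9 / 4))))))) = -741913648 / 94925025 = -7.82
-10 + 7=-3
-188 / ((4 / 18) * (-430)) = 423 / 215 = 1.97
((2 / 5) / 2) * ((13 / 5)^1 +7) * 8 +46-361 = -7491 / 25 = -299.64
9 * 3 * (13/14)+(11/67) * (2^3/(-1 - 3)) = 23209/938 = 24.74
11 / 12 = 0.92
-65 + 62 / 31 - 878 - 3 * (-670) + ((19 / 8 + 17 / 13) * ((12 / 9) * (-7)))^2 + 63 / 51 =232884233 / 103428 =2251.66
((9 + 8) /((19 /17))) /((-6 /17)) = -4913 /114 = -43.10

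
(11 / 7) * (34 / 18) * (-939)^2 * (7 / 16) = 18320203 / 16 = 1145012.69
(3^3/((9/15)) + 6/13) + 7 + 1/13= 683/13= 52.54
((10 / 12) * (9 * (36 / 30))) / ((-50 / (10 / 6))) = -3 / 10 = -0.30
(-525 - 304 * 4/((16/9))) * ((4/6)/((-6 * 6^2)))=403/108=3.73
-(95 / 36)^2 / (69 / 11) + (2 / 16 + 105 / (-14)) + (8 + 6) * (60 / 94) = 1895561 / 4202928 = 0.45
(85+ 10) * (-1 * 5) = -475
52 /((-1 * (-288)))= 13 /72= 0.18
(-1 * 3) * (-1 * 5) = 15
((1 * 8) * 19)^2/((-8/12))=-34656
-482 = -482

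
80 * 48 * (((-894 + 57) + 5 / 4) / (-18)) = 534880 / 3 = 178293.33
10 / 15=2 / 3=0.67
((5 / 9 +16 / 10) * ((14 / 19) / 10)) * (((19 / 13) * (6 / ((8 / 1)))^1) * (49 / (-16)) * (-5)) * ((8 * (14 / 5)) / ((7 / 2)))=33271 / 1950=17.06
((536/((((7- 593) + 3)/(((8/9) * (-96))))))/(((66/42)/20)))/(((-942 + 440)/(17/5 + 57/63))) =-124043264/14486967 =-8.56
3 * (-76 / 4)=-57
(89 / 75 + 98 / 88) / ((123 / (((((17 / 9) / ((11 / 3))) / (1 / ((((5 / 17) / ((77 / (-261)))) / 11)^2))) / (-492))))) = -6384031 / 39690704578448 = -0.00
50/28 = 25/14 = 1.79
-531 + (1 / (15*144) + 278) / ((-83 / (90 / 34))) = -36564049 / 67728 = -539.87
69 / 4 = 17.25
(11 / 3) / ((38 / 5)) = 55 / 114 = 0.48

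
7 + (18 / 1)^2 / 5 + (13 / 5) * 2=77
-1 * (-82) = 82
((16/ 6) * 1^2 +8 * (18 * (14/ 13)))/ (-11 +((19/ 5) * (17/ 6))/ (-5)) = -307600/ 25649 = -11.99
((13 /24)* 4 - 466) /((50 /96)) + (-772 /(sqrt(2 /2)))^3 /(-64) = 179704161 /25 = 7188166.44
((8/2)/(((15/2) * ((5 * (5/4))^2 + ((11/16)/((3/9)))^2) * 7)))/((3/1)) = 2048/3493035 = 0.00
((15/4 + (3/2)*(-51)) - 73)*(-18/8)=5247/16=327.94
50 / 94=25 / 47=0.53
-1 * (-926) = 926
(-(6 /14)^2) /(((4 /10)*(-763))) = 45 /74774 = 0.00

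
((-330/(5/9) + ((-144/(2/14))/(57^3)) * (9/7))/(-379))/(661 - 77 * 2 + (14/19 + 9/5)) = 10185735/3311430257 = 0.00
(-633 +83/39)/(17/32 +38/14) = -5511296/28353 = -194.38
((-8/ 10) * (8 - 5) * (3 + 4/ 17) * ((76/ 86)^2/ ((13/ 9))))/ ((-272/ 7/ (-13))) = -1.40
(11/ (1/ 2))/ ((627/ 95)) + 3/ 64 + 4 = 1417/ 192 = 7.38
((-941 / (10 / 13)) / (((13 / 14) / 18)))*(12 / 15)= -474264 / 25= -18970.56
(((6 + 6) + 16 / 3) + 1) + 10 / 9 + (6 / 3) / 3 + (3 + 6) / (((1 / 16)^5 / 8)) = 679477429 / 9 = 75497492.11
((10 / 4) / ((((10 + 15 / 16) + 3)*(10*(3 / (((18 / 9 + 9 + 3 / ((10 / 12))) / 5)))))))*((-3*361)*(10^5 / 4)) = -105412000 / 223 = -472699.55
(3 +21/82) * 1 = 267/82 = 3.26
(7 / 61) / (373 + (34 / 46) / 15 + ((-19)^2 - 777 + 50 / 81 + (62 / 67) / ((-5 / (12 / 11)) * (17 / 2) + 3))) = -3770218305 / 1391700517136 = -0.00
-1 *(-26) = 26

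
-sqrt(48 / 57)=-4 * sqrt(19) / 19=-0.92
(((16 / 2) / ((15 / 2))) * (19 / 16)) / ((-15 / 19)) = -361 / 225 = -1.60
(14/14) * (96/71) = 96/71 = 1.35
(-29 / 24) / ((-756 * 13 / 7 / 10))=145 / 16848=0.01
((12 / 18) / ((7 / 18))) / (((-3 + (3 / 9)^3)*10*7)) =-81 / 9800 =-0.01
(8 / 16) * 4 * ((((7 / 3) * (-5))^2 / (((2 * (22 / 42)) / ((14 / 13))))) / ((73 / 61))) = 7323050 / 31317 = 233.84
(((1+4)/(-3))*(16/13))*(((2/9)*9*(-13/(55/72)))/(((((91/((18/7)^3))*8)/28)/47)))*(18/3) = 631535616/49049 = 12875.61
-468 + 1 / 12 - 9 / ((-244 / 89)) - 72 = -536.63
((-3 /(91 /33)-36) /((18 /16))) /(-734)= 1500 /33397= 0.04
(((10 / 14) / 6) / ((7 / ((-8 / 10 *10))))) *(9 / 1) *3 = -180 / 49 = -3.67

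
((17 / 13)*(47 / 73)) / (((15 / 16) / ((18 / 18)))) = 12784 / 14235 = 0.90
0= 0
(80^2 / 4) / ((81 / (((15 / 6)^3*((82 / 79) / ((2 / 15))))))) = 5125000 / 2133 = 2402.72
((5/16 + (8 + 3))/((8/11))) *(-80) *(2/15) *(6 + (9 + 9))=-3982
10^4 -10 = 9990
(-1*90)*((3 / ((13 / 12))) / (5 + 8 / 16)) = -45.31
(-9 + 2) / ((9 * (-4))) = 0.19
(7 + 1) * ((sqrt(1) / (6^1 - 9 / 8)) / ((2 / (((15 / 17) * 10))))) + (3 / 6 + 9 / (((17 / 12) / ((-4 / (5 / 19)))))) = -196303 / 2210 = -88.82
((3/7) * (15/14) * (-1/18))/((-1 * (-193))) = -0.00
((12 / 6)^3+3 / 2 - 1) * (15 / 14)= 9.11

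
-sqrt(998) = -31.59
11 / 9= 1.22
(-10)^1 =-10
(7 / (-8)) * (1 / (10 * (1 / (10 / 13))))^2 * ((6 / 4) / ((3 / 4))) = -7 / 676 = -0.01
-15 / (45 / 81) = -27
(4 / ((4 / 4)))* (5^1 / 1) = 20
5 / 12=0.42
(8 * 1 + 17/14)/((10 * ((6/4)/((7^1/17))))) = 43/170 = 0.25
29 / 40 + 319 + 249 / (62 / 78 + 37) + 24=350.31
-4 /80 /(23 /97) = -97 /460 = -0.21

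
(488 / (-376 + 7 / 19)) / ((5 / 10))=-304 / 117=-2.60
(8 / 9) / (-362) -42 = -68422 / 1629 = -42.00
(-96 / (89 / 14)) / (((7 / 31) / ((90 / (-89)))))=535680 / 7921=67.63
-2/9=-0.22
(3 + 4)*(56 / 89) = 392 / 89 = 4.40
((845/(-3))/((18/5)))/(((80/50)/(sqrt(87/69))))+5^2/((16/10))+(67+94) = 1413/8 - 21125 * sqrt(667)/9936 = 121.72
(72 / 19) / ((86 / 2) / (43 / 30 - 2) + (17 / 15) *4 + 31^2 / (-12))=-24480 / 978253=-0.03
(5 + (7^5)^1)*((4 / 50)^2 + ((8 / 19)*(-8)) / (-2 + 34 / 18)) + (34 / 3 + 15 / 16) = 290579684551 / 570000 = 509788.92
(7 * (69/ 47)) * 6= 2898/ 47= 61.66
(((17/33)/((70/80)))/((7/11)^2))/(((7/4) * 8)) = 748/7203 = 0.10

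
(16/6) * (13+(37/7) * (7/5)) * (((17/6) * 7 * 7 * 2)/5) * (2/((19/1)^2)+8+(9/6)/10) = 24638.00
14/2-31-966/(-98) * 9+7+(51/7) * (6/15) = 2612/35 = 74.63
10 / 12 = 5 / 6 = 0.83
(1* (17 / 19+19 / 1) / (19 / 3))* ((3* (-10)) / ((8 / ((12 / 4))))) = -35.34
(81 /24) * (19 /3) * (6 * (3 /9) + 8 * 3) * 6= 6669 /2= 3334.50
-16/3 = -5.33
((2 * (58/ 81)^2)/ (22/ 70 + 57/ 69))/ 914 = 1354010/ 1376255043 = 0.00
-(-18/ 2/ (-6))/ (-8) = 3/ 16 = 0.19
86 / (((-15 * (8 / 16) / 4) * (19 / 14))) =-9632 / 285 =-33.80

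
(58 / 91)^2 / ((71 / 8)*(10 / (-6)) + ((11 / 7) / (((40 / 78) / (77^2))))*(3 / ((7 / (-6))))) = -403680 / 46439409107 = -0.00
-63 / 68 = -0.93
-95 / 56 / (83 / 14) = -0.29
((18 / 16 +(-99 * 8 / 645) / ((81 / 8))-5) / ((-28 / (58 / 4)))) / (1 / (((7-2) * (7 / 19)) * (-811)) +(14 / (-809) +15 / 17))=60029378440709 / 25072773063552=2.39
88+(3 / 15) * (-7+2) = 87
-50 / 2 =-25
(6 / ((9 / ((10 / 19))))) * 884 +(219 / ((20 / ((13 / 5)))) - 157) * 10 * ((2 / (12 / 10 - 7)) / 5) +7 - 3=3329281 / 8265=402.82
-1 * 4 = -4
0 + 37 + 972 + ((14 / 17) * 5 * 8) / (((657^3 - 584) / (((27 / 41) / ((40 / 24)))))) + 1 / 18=3590174644500595 / 3557955381714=1009.06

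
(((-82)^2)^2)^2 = 2044140858654976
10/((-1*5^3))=-2/25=-0.08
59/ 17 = 3.47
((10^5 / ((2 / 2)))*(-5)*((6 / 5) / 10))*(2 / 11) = -120000 / 11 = -10909.09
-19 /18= -1.06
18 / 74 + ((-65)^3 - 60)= -10163336 / 37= -274684.76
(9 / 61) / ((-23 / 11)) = -99 / 1403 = -0.07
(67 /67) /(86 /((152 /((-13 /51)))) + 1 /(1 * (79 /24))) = 306204 /48863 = 6.27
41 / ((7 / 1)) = 41 / 7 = 5.86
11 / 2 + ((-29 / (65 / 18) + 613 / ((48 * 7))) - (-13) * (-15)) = -4274227 / 21840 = -195.71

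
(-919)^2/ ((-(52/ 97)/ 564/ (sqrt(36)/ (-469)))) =69306364782/ 6097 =11367289.61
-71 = -71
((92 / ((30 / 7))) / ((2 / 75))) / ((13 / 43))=34615 / 13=2662.69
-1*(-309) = 309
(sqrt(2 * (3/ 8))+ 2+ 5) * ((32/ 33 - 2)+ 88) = 1435 * sqrt(3)/ 33+ 20090/ 33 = 684.11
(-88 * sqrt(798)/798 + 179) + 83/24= 4379/24 - 44 * sqrt(798)/399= 179.34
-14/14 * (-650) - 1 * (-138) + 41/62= 48897/62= 788.66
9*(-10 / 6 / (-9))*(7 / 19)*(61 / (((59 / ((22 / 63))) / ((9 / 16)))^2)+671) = 12208204195 / 29630272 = 412.02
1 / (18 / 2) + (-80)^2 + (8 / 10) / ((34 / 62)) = 4897201 / 765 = 6401.57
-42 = -42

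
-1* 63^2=-3969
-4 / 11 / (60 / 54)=-18 / 55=-0.33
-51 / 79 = -0.65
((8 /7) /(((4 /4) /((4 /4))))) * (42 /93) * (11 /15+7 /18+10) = 8008 /1395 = 5.74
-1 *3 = -3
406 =406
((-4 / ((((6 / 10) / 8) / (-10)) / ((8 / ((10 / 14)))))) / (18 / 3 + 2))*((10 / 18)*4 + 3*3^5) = 545979.26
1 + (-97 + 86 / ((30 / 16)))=-50.13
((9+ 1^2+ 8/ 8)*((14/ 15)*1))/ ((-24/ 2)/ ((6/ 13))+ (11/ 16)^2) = -39424/ 98025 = -0.40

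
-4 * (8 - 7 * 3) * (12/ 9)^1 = 208/ 3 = 69.33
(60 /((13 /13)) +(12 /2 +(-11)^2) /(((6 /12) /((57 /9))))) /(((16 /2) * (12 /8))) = 2503 /18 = 139.06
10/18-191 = -1714/9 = -190.44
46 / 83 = 0.55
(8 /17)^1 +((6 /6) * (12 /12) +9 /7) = 2.76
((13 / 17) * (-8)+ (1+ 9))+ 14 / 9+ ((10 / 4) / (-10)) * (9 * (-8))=3586 / 153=23.44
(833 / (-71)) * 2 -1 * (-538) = 36532 / 71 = 514.54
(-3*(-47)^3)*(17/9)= 1764991/3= 588330.33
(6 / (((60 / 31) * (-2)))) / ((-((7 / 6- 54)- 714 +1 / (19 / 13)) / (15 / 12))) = -1767 / 698728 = -0.00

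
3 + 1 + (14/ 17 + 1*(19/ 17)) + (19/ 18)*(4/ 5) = 5191/ 765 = 6.79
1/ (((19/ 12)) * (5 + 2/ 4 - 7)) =-8/ 19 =-0.42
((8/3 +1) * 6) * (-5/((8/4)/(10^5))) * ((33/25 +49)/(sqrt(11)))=-25160000 * sqrt(11)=-83446279.73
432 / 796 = 108 / 199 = 0.54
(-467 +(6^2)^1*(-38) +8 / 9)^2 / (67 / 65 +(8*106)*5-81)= 1041839305 / 1288386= 808.64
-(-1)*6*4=24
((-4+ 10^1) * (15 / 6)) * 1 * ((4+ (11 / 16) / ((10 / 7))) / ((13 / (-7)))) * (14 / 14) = -15057 / 416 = -36.19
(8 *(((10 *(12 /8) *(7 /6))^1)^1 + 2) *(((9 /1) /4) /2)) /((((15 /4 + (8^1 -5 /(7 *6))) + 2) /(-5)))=-14742 /229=-64.38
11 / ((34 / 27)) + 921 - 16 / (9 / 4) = 282323 / 306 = 922.62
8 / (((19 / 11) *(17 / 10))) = 880 / 323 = 2.72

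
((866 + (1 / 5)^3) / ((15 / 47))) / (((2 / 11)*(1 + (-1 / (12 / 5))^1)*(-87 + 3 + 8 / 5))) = -55965767 / 180250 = -310.49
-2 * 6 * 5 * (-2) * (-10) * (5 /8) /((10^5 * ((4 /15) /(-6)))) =27 /160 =0.17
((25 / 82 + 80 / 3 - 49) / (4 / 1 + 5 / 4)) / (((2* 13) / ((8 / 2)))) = -21676 / 33579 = -0.65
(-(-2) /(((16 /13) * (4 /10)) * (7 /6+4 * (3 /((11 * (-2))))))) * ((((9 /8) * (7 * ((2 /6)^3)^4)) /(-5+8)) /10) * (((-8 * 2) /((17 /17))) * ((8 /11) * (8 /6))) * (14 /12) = -1274 /21789081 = -0.00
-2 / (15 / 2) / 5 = -4 / 75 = -0.05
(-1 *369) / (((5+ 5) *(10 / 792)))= -73062 / 25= -2922.48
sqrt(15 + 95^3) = sqrt(857390) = 925.95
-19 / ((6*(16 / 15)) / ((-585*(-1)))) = -55575 / 32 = -1736.72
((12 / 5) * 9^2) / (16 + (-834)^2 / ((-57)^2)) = 87723 / 103825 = 0.84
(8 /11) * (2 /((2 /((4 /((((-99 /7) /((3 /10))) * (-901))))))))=112 /1635315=0.00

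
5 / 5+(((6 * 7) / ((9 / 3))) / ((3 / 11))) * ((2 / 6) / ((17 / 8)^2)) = 12457 / 2601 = 4.79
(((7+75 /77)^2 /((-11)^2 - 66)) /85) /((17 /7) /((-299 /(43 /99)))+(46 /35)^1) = 0.01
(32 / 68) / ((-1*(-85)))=8 / 1445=0.01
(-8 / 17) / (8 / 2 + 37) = -8 / 697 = -0.01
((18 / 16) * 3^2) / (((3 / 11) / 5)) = 185.62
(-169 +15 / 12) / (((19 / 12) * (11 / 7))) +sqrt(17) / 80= -1281 / 19 +sqrt(17) / 80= -67.37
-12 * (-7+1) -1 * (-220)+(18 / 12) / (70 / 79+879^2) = 35646606293 / 122077418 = 292.00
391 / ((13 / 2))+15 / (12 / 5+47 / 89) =1105721 / 16939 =65.28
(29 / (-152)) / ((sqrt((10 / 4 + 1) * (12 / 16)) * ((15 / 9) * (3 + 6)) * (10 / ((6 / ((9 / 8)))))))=-58 * sqrt(42) / 89775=-0.00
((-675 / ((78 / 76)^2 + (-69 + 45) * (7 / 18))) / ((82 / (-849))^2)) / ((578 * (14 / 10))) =2634617755125 / 243956762294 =10.80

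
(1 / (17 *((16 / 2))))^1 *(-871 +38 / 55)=-47867 / 7480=-6.40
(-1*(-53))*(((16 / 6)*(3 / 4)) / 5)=106 / 5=21.20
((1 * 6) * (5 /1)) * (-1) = -30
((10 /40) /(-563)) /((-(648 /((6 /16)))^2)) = 1 /6724435968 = 0.00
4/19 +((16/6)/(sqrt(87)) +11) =8 *sqrt(87)/261 +213/19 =11.50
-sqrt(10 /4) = -sqrt(10) /2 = -1.58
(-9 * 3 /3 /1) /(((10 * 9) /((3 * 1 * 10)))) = -3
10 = 10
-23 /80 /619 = -23 /49520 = -0.00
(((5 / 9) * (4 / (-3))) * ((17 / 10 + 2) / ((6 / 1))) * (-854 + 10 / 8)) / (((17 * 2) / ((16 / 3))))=28046 / 459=61.10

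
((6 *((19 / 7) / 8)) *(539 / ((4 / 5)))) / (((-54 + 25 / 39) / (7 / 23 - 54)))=1056980925 / 765808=1380.22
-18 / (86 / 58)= -522 / 43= -12.14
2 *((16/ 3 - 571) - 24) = -3538/ 3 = -1179.33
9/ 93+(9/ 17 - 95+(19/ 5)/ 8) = -1979387/ 21080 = -93.90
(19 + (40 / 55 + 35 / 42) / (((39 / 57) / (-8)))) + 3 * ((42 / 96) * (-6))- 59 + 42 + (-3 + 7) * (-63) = -947651 / 3432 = -276.12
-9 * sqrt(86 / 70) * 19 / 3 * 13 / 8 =-741 * sqrt(1505) / 280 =-102.67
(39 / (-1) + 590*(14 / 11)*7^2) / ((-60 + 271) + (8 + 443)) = 404311 / 7282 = 55.52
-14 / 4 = -7 / 2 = -3.50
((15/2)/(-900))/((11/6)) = -0.00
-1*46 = -46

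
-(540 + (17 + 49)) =-606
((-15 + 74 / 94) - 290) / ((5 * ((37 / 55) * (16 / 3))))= -235917 / 13912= -16.96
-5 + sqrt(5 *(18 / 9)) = -5 + sqrt(10) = -1.84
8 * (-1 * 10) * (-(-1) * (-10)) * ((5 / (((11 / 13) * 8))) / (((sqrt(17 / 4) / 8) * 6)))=52000 * sqrt(17) / 561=382.18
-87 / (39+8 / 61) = -5307 / 2387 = -2.22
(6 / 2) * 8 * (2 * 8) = 384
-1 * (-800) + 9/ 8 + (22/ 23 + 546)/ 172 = 6363661/ 7912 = 804.30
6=6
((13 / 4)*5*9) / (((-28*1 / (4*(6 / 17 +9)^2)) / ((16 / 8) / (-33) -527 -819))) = 2460134.52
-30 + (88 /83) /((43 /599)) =-54358 /3569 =-15.23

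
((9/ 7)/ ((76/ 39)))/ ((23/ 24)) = 2106/ 3059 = 0.69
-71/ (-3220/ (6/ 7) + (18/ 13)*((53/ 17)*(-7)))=47073/ 2510704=0.02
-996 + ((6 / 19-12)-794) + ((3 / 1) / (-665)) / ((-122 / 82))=-73085197 / 40565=-1801.68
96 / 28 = 24 / 7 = 3.43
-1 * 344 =-344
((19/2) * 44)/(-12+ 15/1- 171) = -209/84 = -2.49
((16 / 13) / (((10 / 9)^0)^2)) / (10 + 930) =4 / 3055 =0.00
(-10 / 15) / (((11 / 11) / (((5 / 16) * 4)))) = -5 / 6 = -0.83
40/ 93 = 0.43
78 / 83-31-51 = -6728 / 83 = -81.06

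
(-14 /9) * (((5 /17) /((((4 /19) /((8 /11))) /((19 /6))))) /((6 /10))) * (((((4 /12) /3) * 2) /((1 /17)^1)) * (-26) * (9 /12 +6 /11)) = 31208450 /29403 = 1061.40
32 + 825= 857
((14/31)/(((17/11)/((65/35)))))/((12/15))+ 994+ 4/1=1052607/1054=998.68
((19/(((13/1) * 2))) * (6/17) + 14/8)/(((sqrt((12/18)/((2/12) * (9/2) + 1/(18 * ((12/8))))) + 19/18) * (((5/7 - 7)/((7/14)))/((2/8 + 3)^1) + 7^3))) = 168625/7207758 - 3550 * sqrt(170)/2269109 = 0.00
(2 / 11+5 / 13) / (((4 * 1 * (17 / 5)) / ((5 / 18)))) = 225 / 19448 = 0.01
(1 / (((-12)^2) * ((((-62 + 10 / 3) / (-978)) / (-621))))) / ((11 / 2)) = -13.07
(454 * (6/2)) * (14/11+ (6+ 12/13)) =1596264/143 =11162.69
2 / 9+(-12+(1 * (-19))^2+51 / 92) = 289615 / 828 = 349.78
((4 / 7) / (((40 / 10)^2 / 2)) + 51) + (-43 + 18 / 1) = 365 / 14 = 26.07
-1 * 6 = -6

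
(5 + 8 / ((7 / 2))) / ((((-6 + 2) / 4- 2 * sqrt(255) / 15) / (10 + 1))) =8415 / 371- 1122 * sqrt(255) / 371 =-25.61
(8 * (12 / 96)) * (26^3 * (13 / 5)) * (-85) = -3884296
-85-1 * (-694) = 609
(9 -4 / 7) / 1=59 / 7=8.43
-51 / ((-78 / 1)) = 0.65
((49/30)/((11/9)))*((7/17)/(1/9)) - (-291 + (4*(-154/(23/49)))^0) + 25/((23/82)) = 16519403/43010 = 384.08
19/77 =0.25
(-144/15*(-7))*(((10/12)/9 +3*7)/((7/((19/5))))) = 173128/225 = 769.46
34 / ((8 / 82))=348.50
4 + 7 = 11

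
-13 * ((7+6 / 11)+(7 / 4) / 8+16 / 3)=-179803 / 1056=-170.27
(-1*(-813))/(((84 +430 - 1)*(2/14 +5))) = 1897/6156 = 0.31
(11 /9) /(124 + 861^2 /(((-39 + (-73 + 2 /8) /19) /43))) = -1705 /1038100032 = -0.00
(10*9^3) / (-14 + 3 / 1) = -7290 / 11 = -662.73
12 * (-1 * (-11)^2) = -1452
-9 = -9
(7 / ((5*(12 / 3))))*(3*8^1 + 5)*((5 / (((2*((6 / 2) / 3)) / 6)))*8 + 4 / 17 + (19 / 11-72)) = 1896629 / 3740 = 507.12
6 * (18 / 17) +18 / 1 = 414 / 17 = 24.35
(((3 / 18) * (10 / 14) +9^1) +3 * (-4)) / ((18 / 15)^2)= -3025 / 1512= -2.00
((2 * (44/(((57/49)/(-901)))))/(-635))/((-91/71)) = -39406136/470535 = -83.75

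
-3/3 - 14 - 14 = -29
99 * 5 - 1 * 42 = 453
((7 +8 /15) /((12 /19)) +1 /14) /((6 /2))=15119 /3780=4.00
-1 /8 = -0.12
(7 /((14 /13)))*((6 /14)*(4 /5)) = 78 /35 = 2.23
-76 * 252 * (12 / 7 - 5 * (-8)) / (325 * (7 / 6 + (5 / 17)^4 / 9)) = -2105.52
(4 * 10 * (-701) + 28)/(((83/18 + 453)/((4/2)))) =-1008432/8237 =-122.43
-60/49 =-1.22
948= 948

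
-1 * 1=-1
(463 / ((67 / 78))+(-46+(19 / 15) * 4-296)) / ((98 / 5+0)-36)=-101546 / 8241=-12.32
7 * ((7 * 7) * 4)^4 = 10330523392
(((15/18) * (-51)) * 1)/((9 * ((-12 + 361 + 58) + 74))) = -85/8658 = -0.01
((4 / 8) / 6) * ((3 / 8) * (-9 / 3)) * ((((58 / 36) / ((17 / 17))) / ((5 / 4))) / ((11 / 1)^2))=-29 / 29040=-0.00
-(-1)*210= 210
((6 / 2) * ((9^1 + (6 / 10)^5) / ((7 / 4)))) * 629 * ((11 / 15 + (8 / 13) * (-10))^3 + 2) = -9247696129245376 / 6007421875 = -1539378.51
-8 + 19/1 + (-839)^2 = 703932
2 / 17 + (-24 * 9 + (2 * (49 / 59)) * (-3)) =-221528 / 1003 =-220.87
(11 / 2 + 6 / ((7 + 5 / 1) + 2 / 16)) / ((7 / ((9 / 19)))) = 10467 / 25802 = 0.41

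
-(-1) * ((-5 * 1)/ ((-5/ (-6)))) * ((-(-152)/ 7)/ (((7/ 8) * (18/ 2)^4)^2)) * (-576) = 1245184/ 546852789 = 0.00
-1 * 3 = -3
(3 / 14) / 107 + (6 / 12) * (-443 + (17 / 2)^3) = 1025405 / 11984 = 85.56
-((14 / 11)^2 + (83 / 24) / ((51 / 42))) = -110285 / 24684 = -4.47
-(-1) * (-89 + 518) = 429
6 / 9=2 / 3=0.67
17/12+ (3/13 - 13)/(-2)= 1217/156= 7.80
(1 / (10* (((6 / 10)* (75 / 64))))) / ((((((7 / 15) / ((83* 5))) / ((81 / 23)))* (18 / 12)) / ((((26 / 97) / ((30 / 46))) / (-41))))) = -414336 / 139195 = -2.98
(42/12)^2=49/4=12.25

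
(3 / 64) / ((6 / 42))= 0.33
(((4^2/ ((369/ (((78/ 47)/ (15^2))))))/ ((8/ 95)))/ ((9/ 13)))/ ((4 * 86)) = 0.00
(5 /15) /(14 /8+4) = 4 /69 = 0.06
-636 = -636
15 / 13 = 1.15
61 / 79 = 0.77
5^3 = 125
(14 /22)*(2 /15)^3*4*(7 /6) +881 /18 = 48.95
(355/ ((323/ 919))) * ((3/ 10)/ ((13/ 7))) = 1370229/ 8398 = 163.16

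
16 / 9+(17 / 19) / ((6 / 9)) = 1067 / 342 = 3.12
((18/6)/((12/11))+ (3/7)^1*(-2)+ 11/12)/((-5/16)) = -944/105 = -8.99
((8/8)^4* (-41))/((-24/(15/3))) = 8.54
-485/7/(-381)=485/2667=0.18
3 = 3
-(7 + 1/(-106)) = -741/106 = -6.99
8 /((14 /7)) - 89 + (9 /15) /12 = -1699 /20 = -84.95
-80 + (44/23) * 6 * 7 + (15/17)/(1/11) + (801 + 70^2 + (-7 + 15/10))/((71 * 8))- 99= -35053927/444176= -78.92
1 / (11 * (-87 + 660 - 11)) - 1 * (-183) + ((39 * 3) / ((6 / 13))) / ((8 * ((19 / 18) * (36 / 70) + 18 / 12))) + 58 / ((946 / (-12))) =210295795 / 1063304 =197.78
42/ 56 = 3/ 4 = 0.75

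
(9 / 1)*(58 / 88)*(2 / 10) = 261 / 220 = 1.19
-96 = -96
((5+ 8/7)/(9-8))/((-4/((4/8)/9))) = -43/504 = -0.09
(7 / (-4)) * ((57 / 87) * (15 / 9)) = -665 / 348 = -1.91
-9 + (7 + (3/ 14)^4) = -76751/ 38416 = -2.00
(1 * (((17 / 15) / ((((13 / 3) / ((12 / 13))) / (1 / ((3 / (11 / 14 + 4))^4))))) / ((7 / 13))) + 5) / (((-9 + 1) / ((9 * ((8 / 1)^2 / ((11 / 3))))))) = -1864989514 / 12017005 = -155.20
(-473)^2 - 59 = 223670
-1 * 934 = -934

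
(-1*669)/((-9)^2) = -223/27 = -8.26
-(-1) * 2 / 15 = 2 / 15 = 0.13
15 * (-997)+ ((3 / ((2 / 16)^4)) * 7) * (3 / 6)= 28053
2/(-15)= -2/15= -0.13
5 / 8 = 0.62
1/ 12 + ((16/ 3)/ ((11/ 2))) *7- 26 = -2525/ 132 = -19.13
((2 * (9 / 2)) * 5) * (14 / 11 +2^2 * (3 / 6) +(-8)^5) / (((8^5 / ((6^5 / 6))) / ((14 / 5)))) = -459795609 / 2816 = -163279.69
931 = 931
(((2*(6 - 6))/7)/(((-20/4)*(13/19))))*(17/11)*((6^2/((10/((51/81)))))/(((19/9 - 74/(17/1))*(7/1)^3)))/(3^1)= 0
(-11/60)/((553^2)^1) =-11/18348540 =-0.00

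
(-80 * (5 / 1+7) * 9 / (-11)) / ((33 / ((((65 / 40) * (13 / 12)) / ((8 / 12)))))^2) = 428415 / 85184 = 5.03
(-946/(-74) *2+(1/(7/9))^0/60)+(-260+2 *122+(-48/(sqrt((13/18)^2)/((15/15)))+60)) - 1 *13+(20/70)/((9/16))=-5678399/606060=-9.37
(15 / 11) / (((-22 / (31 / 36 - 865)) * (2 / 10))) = 777725 / 2904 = 267.81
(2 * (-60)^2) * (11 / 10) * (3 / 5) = 4752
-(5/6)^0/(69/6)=-2/23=-0.09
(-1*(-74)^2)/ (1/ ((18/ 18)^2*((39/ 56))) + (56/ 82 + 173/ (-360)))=-1050734880/ 314351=-3342.55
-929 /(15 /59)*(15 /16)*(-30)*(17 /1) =13976805 /8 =1747100.62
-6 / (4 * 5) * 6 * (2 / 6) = -3 / 5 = -0.60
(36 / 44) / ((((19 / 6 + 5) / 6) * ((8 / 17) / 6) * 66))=1377 / 11858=0.12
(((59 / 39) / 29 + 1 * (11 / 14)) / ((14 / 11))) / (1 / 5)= 729685 / 221676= 3.29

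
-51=-51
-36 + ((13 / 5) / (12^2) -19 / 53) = -1386751 / 38160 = -36.34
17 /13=1.31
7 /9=0.78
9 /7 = 1.29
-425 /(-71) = 5.99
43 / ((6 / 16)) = 344 / 3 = 114.67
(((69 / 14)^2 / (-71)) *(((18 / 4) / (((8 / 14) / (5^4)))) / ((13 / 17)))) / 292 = -455270625 / 60371584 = -7.54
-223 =-223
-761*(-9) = 6849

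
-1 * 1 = -1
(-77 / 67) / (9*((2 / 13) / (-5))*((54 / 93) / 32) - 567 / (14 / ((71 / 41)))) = 50890840 / 3105877527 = 0.02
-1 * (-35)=35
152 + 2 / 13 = 1978 / 13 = 152.15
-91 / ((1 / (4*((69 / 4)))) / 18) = -113022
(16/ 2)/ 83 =8/ 83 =0.10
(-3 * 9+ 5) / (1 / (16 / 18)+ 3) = -16 / 3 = -5.33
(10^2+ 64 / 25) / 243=2564 / 6075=0.42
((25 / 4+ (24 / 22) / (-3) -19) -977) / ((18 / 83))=-3615895 / 792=-4565.52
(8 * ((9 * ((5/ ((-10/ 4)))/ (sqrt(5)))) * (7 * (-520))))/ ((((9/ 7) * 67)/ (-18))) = -1467648 * sqrt(5)/ 67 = -48981.50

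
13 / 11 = 1.18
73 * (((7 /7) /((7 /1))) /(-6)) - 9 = -451 /42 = -10.74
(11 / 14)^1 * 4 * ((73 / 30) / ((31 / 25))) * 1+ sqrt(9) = 5968 / 651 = 9.17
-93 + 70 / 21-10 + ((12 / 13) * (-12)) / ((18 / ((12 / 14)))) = -27353 / 273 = -100.19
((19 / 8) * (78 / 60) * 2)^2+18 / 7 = 455863 / 11200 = 40.70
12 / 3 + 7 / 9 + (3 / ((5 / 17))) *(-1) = -244 / 45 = -5.42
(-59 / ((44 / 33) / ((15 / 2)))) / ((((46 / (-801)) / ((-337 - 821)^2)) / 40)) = 309974760371.74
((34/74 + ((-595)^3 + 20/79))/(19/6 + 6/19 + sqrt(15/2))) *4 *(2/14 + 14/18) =-718324277359519328/1230504079 + 103134719923155168 *sqrt(30)/1230504079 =-124690486.07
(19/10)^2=361/100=3.61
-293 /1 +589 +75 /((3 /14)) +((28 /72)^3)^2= 21972014353 /34012224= 646.00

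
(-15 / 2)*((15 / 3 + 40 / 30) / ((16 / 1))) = -95 / 32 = -2.97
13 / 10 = 1.30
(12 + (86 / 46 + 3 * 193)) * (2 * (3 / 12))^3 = 3409 / 46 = 74.11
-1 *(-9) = 9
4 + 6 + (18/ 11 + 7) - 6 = 139/ 11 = 12.64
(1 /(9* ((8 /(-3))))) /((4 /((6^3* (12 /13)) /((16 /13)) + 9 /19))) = -1029 /608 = -1.69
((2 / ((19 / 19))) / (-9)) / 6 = -1 / 27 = -0.04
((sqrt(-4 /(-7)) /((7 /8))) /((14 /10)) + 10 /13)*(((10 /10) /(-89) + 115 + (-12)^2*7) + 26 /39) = 24001280*sqrt(7) /91581 + 3000160 /3471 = 1557.74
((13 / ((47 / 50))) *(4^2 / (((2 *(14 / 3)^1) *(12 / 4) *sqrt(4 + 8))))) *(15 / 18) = 3250 *sqrt(3) / 2961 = 1.90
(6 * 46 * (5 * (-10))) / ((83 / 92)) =-1269600 / 83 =-15296.39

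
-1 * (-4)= 4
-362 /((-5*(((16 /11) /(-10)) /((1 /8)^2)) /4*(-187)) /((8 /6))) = 181 /816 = 0.22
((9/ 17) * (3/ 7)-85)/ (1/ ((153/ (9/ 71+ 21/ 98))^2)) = -17061387.48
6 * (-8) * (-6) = 288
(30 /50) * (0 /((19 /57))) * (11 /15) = 0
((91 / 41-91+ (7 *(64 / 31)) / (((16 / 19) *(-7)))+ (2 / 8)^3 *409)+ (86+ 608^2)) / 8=30070042655 / 650752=46208.14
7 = 7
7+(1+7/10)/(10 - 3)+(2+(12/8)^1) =10.74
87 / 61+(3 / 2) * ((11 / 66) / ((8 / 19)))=3943 / 1952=2.02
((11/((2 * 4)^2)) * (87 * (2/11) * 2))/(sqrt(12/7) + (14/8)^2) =29841/13735 - 2784 * sqrt(21)/13735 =1.24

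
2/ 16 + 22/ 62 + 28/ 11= 8253/ 2728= 3.03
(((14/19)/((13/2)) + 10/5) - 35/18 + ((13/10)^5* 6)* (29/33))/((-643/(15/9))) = -24142670831/471698370000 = -0.05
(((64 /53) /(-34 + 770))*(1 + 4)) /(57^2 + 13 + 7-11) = 5 /1985751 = 0.00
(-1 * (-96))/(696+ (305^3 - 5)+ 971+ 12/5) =480/141871447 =0.00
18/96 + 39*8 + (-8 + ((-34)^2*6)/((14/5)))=311509/112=2781.33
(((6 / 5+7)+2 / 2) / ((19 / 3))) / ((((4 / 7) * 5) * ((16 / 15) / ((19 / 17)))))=1449 / 2720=0.53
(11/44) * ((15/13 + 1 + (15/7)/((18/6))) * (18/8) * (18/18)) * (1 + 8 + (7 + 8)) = 7047/182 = 38.72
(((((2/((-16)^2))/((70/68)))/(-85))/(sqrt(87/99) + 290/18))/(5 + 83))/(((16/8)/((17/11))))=-153/3133419520 + 459*sqrt(957)/4997804134400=-0.00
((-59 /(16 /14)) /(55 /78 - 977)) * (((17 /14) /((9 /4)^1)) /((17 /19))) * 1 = 14573 /456906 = 0.03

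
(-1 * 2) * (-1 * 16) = 32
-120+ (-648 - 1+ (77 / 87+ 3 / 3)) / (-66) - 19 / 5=-3272803 / 28710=-114.00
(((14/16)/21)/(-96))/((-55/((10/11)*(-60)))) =-5/11616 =-0.00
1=1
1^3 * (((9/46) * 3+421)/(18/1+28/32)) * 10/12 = 193930/10419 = 18.61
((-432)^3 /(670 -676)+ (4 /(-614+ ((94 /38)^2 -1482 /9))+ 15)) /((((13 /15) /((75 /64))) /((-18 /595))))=-22765604158533375 /41418462176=-549648.71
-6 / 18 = -0.33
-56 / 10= -28 / 5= -5.60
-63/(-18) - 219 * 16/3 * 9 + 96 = -20825/2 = -10412.50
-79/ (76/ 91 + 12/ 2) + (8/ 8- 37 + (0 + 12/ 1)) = -22117/ 622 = -35.56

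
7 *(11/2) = 77/2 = 38.50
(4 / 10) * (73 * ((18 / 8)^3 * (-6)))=-1995.64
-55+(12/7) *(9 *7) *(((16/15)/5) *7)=106.28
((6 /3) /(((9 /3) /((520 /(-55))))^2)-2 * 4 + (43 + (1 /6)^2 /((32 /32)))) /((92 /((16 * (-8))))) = -637624 /8349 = -76.37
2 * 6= 12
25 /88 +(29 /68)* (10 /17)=13605 /25432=0.53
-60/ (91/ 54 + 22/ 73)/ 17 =-236520/ 133127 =-1.78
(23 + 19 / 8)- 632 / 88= 1601 / 88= 18.19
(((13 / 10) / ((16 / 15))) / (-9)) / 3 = -13 / 288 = -0.05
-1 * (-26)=26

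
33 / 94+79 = 7459 / 94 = 79.35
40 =40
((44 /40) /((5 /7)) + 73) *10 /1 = 3727 /5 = 745.40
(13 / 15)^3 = 2197 / 3375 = 0.65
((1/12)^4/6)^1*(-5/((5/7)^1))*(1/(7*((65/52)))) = -1/155520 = -0.00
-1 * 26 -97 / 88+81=53.90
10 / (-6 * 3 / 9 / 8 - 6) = -8 / 5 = -1.60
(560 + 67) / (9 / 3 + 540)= 209 / 181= 1.15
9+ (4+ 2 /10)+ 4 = 86 /5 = 17.20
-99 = -99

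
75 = 75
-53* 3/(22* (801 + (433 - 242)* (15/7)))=-371/62128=-0.01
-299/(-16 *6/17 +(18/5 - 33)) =25415/2979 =8.53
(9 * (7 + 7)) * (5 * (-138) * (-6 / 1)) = 521640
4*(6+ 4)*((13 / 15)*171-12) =5448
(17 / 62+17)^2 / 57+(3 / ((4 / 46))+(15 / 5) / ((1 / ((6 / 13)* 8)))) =48244341 / 949468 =50.81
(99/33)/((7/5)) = 15/7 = 2.14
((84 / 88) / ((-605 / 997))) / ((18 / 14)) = -48853 / 39930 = -1.22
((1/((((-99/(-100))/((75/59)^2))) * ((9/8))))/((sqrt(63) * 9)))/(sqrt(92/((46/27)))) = 250000 * sqrt(42)/586196919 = 0.00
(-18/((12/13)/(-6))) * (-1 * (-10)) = 1170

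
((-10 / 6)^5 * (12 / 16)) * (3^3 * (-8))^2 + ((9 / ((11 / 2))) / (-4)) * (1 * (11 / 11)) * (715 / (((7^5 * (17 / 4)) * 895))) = -23014665450234 / 51143701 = -450000.00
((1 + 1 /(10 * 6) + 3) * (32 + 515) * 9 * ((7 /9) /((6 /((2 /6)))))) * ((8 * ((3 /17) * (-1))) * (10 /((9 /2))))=-3691156 /1377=-2680.58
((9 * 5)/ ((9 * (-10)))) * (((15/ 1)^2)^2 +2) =-50627/ 2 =-25313.50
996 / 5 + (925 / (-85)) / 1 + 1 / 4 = 64113 / 340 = 188.57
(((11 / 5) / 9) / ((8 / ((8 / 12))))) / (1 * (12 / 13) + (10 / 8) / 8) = 1144 / 60615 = 0.02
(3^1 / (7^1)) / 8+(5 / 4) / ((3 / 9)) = 213 / 56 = 3.80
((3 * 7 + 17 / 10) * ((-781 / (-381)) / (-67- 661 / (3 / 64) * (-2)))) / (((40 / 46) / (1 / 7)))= 4077601 / 15007564600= 0.00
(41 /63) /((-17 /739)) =-30299 /1071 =-28.29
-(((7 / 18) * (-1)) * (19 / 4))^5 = 41615795893 / 1934917632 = 21.51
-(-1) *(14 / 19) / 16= 7 / 152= 0.05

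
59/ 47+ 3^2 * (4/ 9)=247/ 47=5.26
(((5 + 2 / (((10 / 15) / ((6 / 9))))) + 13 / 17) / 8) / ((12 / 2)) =11 / 68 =0.16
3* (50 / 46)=75 / 23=3.26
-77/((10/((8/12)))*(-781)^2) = -7/831765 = -0.00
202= 202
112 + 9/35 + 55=5854/35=167.26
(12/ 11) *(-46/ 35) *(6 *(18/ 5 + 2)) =-13248/ 275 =-48.17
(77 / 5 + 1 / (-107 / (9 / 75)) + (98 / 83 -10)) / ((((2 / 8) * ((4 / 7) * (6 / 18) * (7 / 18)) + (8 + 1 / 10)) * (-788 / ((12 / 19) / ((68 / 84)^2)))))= -13045630689 / 13161339957190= -0.00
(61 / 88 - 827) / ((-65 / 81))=1177983 / 1144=1029.71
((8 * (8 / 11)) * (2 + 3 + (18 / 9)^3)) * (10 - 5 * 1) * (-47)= -195520 / 11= -17774.55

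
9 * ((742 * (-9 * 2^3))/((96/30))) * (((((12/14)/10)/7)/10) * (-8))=51516/35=1471.89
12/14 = 6/7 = 0.86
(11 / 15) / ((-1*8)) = -11 / 120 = -0.09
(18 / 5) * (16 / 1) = 288 / 5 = 57.60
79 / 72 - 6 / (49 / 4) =2143 / 3528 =0.61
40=40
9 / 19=0.47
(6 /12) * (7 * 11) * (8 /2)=154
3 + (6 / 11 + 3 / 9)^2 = 4108 / 1089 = 3.77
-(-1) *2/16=1/8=0.12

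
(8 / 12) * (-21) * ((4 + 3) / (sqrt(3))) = -98 * sqrt(3) / 3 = -56.58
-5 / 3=-1.67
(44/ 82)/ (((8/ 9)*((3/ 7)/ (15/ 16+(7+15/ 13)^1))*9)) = 145607/ 102336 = 1.42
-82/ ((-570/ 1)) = 41/ 285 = 0.14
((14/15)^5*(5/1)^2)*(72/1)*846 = 404443648/375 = 1078516.39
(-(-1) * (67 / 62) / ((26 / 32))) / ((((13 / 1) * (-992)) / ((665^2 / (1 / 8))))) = -59258150 / 162409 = -364.87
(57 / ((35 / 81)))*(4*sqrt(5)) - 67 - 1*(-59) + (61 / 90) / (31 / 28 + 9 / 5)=-28450 / 3663 + 18468*sqrt(5) / 35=1172.11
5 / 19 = 0.26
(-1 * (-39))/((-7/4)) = -156/7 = -22.29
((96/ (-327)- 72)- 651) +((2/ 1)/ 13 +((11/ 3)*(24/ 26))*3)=-1010301/ 1417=-712.99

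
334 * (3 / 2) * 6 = 3006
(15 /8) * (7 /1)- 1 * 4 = 73 /8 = 9.12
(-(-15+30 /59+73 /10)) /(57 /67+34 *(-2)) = -0.11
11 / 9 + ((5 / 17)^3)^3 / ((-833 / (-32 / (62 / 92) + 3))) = 4812180903262388 / 3937236087576897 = 1.22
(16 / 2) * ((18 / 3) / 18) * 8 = 64 / 3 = 21.33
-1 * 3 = -3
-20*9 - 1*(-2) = -178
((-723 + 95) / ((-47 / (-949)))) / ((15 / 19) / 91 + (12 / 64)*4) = -4121742352 / 246609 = -16713.67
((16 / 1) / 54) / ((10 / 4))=16 / 135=0.12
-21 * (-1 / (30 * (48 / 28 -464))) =-49 / 32360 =-0.00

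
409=409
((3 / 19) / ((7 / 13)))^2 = 1521 / 17689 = 0.09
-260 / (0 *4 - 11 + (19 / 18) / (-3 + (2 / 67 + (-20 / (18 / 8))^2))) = 23.67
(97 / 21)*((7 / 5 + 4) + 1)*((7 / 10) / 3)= 1552 / 225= 6.90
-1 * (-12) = 12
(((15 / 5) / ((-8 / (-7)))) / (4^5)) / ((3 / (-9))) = -63 / 8192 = -0.01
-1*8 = -8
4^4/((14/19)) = 2432/7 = 347.43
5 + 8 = 13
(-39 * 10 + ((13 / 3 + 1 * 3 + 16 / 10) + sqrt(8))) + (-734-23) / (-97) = -543097 / 1455 + 2 * sqrt(2) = -370.43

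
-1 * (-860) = 860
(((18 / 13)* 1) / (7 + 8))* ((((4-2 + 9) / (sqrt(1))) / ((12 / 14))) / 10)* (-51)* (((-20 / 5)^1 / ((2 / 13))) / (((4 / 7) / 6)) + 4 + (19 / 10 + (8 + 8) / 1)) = 9860697 / 6500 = 1517.03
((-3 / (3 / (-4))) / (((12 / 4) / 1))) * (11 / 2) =7.33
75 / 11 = 6.82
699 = 699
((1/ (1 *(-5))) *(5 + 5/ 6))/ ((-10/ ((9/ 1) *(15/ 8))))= 1.97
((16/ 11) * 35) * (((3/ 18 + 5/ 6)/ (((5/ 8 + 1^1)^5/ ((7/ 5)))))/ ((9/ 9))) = 25690112/ 4084223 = 6.29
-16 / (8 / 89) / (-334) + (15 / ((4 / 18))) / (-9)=-6.97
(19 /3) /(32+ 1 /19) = 361 /1827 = 0.20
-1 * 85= -85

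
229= 229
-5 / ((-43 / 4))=20 / 43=0.47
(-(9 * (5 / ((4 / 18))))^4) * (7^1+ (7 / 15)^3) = -11941479270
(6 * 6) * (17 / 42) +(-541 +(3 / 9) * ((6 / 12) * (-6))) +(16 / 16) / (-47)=-173531 / 329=-527.45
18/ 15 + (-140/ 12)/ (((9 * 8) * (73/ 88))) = 9901/ 9855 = 1.00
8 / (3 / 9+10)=24 / 31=0.77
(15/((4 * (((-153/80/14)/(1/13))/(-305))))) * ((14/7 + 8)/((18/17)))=2135000/351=6082.62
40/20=2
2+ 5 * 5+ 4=31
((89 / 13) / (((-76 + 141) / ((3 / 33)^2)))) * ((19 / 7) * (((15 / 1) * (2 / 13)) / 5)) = 10146 / 9304295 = 0.00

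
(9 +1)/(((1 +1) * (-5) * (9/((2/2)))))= -1/9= -0.11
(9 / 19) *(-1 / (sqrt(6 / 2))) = -3 *sqrt(3) / 19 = -0.27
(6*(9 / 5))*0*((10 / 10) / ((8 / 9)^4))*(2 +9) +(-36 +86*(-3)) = -294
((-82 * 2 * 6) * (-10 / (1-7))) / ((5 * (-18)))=164 / 9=18.22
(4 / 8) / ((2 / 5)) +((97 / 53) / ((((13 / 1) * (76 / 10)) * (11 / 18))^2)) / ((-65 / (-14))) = 25433496565 / 20345037284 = 1.25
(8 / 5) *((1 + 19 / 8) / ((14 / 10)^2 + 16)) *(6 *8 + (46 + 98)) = 25920 / 449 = 57.73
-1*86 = -86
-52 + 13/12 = -611/12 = -50.92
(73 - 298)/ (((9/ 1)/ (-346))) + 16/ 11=95166/ 11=8651.45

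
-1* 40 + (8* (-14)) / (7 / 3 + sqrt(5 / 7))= -14192 / 149 + 504* sqrt(35) / 149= -75.24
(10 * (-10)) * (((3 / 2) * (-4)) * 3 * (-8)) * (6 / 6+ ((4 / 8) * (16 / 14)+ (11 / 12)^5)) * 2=-96612725 / 1512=-63897.30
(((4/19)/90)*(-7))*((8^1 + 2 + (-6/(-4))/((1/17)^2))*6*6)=-24836/95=-261.43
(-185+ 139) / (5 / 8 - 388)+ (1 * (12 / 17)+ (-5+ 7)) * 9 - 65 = -40.53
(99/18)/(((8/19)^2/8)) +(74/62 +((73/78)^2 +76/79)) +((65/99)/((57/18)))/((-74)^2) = 4283908888384487/17052486566544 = 251.22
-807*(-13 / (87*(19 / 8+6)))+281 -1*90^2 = -15164341 / 1943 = -7804.60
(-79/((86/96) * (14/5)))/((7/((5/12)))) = -3950/2107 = -1.87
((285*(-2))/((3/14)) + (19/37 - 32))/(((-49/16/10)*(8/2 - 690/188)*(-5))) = -299551680/56203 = -5329.82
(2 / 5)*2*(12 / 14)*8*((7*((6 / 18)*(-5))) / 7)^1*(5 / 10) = -32 / 7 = -4.57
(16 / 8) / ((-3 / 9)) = -6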